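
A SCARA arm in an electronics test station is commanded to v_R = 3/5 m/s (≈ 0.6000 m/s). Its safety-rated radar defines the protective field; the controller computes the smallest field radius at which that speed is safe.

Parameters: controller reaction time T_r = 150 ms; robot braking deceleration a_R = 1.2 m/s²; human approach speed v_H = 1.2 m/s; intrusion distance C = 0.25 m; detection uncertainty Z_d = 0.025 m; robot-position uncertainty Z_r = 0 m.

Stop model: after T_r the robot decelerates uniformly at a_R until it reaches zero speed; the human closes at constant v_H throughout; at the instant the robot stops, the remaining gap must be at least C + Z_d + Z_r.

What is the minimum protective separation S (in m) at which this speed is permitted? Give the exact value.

S_min = 259/200 m = 1.2950 m

braking lasts T_s = (3/5)/(6/5) = 0.5000 s
robot covers v_R·T_r = 0.6000·0.1500 = 0.0900 m before braking
robot covers 0.6000·0.5000 − ½·1.2000·0.5000² = 0.1500 m while stopping
human closes 1.2000·0.6500 = 0.7800 m
C+Z_d+Z_r = 0.2500+0.0250+0.0000 = 0.2750 m
S_min ≈ 0.0900+0.1500+0.7800+0.2750  ⇒  S_min = 259/200 m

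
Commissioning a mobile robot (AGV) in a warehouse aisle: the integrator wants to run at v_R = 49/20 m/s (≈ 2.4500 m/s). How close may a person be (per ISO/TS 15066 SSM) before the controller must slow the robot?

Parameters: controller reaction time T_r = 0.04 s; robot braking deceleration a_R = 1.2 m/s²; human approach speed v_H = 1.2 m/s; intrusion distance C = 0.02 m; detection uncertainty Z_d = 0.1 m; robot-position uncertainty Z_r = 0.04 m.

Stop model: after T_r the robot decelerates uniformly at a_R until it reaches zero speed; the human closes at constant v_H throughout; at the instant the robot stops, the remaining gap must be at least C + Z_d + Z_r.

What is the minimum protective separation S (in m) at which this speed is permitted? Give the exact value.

T_s = v_R/a_R = (49/20)/(6/5) = 2.0417 s
robot covers v_R·T_r = 2.4500·0.0400 = 0.0980 m before braking
braking distance = 2.4500²/(2·1.2000) = 2.5010 m
human closes 1.2000·2.0817 = 2.4980 m
residual clearance needed = 0.0200+0.1000+0.0400 = 0.1600 m
S_min ≈ 0.0980+2.5010+2.4980+0.1600  ⇒  S_min = 126169/24000 m

S_min = 126169/24000 m = 5.2570 m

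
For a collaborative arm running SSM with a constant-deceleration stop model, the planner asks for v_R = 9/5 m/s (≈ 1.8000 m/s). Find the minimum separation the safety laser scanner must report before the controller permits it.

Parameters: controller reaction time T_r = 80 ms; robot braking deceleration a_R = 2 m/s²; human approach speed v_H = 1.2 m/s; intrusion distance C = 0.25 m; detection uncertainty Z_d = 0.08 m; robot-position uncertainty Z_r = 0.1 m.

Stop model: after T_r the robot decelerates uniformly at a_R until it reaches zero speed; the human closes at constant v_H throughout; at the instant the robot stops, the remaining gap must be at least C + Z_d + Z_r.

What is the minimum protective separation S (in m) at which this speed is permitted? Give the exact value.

S_min = 64/25 m = 2.5600 m

braking lasts T_s = (9/5)/2 = 0.9000 s
robot in T_r: 1.8000·0.0800 = 0.1440 m
robot covers 1.8000·0.9000 − ½·2.0000·0.9000² = 0.8100 m while stopping
human over T_r+T_s: 1.2000·(0.0800+0.9000) = 1.1760 m
C+Z_d+Z_r = 0.2500+0.0800+0.1000 = 0.4300 m
S_min ≈ 0.1440+0.8100+1.1760+0.4300  ⇒  S_min = 64/25 m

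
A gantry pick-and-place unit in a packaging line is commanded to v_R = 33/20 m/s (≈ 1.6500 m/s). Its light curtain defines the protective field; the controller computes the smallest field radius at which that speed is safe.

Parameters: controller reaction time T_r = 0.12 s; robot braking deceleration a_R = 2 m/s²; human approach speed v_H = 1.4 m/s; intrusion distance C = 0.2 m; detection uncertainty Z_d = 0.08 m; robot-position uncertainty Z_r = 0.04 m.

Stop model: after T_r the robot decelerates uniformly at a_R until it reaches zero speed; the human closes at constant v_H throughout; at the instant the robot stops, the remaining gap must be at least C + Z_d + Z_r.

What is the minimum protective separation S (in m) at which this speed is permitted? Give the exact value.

stop time T_s = (33/20)/2 = 0.8250 s
robot covers v_R·T_r = 1.6500·0.1200 = 0.1980 m before braking
braking distance = 1.6500²/(2·2.0000) = 0.6806 m
person approaches 1.4000·(0.1200+0.8250) = 1.3230 m
C+Z_d+Z_r = 0.2000+0.0800+0.0400 = 0.3200 m
S_min ≈ 0.1980+0.6806+1.3230+0.3200  ⇒  S_min = 20173/8000 m

S_min = 20173/8000 m = 2.5216 m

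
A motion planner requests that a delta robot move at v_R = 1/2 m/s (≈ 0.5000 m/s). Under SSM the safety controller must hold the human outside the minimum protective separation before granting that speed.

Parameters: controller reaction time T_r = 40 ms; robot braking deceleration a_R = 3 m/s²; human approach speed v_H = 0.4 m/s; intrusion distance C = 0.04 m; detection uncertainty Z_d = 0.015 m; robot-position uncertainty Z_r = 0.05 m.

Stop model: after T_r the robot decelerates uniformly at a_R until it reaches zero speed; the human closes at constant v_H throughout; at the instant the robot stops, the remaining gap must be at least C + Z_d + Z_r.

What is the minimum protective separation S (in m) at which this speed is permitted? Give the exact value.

S_min = 187/750 m = 0.2493 m

braking lasts T_s = (1/2)/3 = 0.1667 s
robot in T_r: 0.5000·0.0400 = 0.0200 m
braking distance = 0.5000²/(2·3.0000) = 0.0417 m
human closes 0.4000·0.2067 = 0.0827 m
C+Z_d+Z_r = 0.0400+0.0150+0.0500 = 0.1050 m
S_min ≈ 0.0200+0.0417+0.0827+0.1050  ⇒  S_min = 187/750 m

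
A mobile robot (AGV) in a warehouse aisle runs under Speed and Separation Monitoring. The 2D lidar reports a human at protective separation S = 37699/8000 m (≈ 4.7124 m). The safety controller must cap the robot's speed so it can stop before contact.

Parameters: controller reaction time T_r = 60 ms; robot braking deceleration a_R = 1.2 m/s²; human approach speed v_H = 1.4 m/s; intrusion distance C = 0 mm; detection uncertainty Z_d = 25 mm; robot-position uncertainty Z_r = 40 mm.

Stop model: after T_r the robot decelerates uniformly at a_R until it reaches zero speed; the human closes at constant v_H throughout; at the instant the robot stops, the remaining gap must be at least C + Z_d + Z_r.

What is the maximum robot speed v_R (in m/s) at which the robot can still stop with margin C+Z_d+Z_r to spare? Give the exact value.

v_R_max = 43/20 m/s = 2.1500 m/s

at the boundary: (5/12)·v² + (92/75)·v + (-36507/8000) = 0
  disc = (92/75)² − 4·(5/12)·(-36507/8000) = 3279721/360000 ; √disc = 1811/600
  v_R = (−(92/75) + 1811/600) / (2·(5/12)) = 43/20 m/s
check:
stop time T_s = (43/20)/(6/5) = 1.7917 s
robot in T_r: 2.1500·0.0600 = 0.1290 m
braking distance = 2.1500²/(2·1.2000) = 1.9260 m
human over T_r+T_s: 1.4000·(0.0600+1.7917) = 2.5923 m
C+Z_d+Z_r = 0.0000+0.0250+0.0400 = 0.0650 m
sum ≈ 0.1290+1.9260+2.5923+0.0650 ≈ 4.7124 m = S ✓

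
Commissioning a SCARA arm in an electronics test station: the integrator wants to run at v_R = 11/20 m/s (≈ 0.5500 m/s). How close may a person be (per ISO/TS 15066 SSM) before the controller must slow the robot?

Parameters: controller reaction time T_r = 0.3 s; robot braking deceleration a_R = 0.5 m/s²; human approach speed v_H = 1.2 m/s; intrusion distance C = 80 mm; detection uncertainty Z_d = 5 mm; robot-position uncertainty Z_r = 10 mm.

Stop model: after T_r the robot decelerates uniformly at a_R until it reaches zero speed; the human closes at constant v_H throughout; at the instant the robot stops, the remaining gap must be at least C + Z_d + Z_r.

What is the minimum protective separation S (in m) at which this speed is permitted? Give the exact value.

T_s = v_R/a_R = (11/20)/(1/2) = 1.1000 s
reaction-phase robot travel = 0.5500·0.3000 = 0.1650 m
robot covers 0.5500·1.1000 − ½·0.5000·1.1000² = 0.3025 m while stopping
human closes 1.2000·1.4000 = 1.6800 m
margins: 0.0800+0.0050+0.0100 = 0.0950 m
S_min ≈ 0.1650+0.3025+1.6800+0.0950  ⇒  S_min = 897/400 m

S_min = 897/400 m = 2.2425 m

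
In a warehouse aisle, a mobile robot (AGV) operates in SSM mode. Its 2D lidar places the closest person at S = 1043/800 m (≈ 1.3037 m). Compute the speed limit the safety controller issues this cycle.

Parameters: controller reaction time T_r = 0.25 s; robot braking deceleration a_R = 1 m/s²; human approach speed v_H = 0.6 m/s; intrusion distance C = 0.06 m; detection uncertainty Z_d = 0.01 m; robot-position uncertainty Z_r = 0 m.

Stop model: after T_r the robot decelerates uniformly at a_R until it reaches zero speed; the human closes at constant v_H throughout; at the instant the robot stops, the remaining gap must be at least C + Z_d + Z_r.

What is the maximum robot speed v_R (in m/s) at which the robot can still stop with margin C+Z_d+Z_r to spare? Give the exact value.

at the boundary: (1/2)·v² + (17/20)·v + (-867/800) = 0
  disc = (17/20)² − 4·(1/2)·(-867/800) = 289/100 ; √disc = 17/10
  v_R = (−(17/20) + 17/10) / (2·(1/2)) = 17/20 m/s
check:
stop time T_s = (17/20)/1 = 0.8500 s
robot covers v_R·T_r = 0.8500·0.2500 = 0.2125 m before braking
braking distance = 0.8500²/(2·1.0000) = 0.3613 m
person approaches 0.6000·(0.2500+0.8500) = 0.6600 m
residual clearance needed = 0.0600+0.0100+0.0000 = 0.0700 m
sum ≈ 0.2125+0.3613+0.6600+0.0700 ≈ 1.3037 m = S ✓

v_R_max = 17/20 m/s = 0.8500 m/s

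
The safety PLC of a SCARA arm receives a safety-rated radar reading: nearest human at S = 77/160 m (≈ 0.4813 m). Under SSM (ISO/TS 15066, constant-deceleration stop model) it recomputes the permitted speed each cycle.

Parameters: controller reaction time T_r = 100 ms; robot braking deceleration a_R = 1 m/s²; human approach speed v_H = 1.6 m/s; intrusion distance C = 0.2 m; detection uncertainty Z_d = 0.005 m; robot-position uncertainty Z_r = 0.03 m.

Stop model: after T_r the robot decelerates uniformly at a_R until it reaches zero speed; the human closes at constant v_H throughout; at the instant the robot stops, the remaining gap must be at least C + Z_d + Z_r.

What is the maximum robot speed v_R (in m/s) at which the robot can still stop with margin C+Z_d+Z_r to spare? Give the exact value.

quadratic (1/2)·v² + (17/10)·v + (-69/800) = 0
  disc = (17/10)² − 4·(1/2)·(-69/800) = 49/16 ; √disc = 7/4
  v_R = (−(17/10) + 7/4) / (2·(1/2)) = 1/20 m/s
check:
braking lasts T_s = (1/20)/1 = 0.0500 s
robot covers v_R·T_r = 0.0500·0.1000 = 0.0050 m before braking
braking distance = 0.0500²/(2·1.0000) = 0.0013 m
human over T_r+T_s: 1.6000·(0.1000+0.0500) = 0.2400 m
residual clearance needed = 0.2000+0.0050+0.0300 = 0.2350 m
sum ≈ 0.0050+0.0013+0.2400+0.2350 ≈ 0.4813 m = S ✓

v_R_max = 1/20 m/s = 0.0500 m/s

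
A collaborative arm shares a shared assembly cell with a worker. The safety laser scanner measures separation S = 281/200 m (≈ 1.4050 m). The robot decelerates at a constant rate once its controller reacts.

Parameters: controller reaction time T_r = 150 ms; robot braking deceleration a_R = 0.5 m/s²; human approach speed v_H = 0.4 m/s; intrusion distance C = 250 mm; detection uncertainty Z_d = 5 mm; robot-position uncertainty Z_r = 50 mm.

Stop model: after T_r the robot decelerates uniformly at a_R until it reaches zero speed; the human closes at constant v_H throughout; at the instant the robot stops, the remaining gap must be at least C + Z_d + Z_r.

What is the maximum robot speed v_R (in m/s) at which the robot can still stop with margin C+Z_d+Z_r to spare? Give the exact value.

v_R_max = 13/20 m/s = 0.6500 m/s

quadratic (1)·v² + (19/20)·v + (-26/25) = 0
  disc = (19/20)² − 4·(1)·(-26/25) = 81/16 ; √disc = 9/4
  v_R = (−(19/20) + 9/4) / (2·(1)) = 13/20 m/s
check:
stop time T_s = (13/20)/(1/2) = 1.3000 s
robot covers v_R·T_r = 0.6500·0.1500 = 0.0975 m before braking
robot under decel: 0.6500²/(2·0.5000) = 0.4225 m
human closes 0.4000·1.4500 = 0.5800 m
C+Z_d+Z_r = 0.2500+0.0050+0.0500 = 0.3050 m
sum ≈ 0.0975+0.4225+0.5800+0.3050 ≈ 1.4050 m = S ✓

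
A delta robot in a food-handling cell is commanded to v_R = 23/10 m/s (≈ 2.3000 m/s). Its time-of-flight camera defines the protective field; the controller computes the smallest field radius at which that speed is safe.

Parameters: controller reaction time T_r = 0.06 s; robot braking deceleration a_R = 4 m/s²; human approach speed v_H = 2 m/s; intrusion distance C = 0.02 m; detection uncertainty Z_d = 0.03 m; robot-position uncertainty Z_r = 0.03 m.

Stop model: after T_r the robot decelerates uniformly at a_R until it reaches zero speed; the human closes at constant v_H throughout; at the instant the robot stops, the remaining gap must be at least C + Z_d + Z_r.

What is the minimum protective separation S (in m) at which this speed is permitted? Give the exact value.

T_s = v_R/a_R = (23/10)/4 = 0.5750 s
reaction-phase robot travel = 2.3000·0.0600 = 0.1380 m
robot covers 2.3000·0.5750 − ½·4.0000·0.5750² = 0.6613 m while stopping
human over T_r+T_s: 2.0000·(0.0600+0.5750) = 1.2700 m
margins: 0.0200+0.0300+0.0300 = 0.0800 m
S_min ≈ 0.1380+0.6613+1.2700+0.0800  ⇒  S_min = 8597/4000 m

S_min = 8597/4000 m = 2.1492 m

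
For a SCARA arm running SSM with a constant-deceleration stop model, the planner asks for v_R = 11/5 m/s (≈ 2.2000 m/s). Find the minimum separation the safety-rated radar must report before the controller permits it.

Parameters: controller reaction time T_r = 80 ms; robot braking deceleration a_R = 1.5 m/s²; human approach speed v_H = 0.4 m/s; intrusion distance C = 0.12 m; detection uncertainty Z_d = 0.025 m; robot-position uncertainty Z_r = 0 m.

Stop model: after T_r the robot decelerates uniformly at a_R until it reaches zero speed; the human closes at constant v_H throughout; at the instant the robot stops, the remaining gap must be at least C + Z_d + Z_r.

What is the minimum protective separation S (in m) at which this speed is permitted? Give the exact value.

braking lasts T_s = (11/5)/(3/2) = 1.4667 s
robot covers v_R·T_r = 2.2000·0.0800 = 0.1760 m before braking
robot covers 2.2000·1.4667 − ½·1.5000·1.4667² = 1.6133 m while stopping
person approaches 0.4000·(0.0800+1.4667) = 0.6187 m
residual clearance needed = 0.1200+0.0250+0.0000 = 0.1450 m
S_min ≈ 0.1760+1.6133+0.6187+0.1450  ⇒  S_min = 2553/1000 m

S_min = 2553/1000 m = 2.5530 m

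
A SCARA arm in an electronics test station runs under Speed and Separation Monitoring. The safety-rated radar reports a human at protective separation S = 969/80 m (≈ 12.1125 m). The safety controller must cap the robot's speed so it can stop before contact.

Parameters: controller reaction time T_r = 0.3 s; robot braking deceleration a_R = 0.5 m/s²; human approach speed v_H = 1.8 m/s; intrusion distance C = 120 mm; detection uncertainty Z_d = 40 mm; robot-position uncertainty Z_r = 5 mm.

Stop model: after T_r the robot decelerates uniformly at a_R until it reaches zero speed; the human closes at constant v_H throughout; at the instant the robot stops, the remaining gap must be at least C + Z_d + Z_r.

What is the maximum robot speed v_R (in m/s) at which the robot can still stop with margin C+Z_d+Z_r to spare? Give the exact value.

collect terms ⇒ (1)·v_R² + (39/10)·v_R + (-4563/400) = 0
  disc = (39/10)² − 4·(1)·(-4563/400) = 1521/25 ; √disc = 39/5
  v_R = (−(39/10) + 39/5) / (2·(1)) = 39/20 m/s
check:
stop time T_s = (39/20)/(1/2) = 3.9000 s
robot covers v_R·T_r = 1.9500·0.3000 = 0.5850 m before braking
braking distance = 1.9500²/(2·0.5000) = 3.8025 m
person approaches 1.8000·(0.3000+3.9000) = 7.5600 m
C+Z_d+Z_r = 0.1200+0.0400+0.0050 = 0.1650 m
sum ≈ 0.5850+3.8025+7.5600+0.1650 ≈ 12.1125 m = S ✓

v_R_max = 39/20 m/s = 1.9500 m/s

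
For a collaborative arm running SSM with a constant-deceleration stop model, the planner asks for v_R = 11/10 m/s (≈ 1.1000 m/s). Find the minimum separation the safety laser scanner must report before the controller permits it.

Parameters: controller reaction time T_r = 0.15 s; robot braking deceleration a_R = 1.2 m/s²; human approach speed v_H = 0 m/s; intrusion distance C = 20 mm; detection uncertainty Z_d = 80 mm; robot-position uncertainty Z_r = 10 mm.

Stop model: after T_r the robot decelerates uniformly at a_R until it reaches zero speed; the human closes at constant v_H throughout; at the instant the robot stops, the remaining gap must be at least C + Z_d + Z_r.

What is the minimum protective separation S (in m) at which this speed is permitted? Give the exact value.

S_min = 187/240 m = 0.7792 m

T_s = v_R/a_R = (11/10)/(6/5) = 0.9167 s
robot in T_r: 1.1000·0.1500 = 0.1650 m
robot covers 1.1000·0.9167 − ½·1.2000·0.9167² = 0.5042 m while stopping
person approaches 0.0000·(0.1500+0.9167) = 0.0000 m
margins: 0.0200+0.0800+0.0100 = 0.1100 m
S_min ≈ 0.1650+0.5042+0.0000+0.1100  ⇒  S_min = 187/240 m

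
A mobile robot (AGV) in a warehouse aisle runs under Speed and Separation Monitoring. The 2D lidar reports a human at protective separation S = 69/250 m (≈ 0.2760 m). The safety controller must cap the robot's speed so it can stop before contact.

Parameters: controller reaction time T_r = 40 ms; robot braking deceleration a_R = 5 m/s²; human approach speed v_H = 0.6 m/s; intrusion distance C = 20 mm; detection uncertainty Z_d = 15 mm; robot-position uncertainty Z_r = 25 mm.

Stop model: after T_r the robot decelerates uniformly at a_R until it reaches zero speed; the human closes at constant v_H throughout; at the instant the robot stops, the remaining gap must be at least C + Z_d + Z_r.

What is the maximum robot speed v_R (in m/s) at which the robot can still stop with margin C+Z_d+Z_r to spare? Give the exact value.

v_R_max = 4/5 m/s = 0.8000 m/s

quadratic (1/10)·v² + (4/25)·v + (-24/125) = 0
  disc = (4/25)² − 4·(1/10)·(-24/125) = 64/625 ; √disc = 8/25
  v_R = (−(4/25) + 8/25) / (2·(1/10)) = 4/5 m/s
check:
stop time T_s = (4/5)/5 = 0.1600 s
reaction-phase robot travel = 0.8000·0.0400 = 0.0320 m
robot under decel: 0.8000²/(2·5.0000) = 0.0640 m
human closes 0.6000·0.2000 = 0.1200 m
margins: 0.0200+0.0150+0.0250 = 0.0600 m
sum ≈ 0.0320+0.0640+0.1200+0.0600 ≈ 0.2760 m = S ✓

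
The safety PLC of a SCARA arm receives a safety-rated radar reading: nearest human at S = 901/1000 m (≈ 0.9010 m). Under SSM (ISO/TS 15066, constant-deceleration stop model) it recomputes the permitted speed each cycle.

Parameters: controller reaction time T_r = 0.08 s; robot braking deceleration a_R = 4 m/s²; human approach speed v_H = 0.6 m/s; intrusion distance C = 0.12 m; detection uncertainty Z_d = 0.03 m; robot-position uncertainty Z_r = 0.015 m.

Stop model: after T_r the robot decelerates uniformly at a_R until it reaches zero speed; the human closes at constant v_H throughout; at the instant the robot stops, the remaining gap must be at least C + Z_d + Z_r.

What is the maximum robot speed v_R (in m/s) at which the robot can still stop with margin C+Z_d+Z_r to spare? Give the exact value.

quadratic (1/8)·v² + (23/100)·v + (-86/125) = 0
  disc = (23/100)² − 4·(1/8)·(-86/125) = 3969/10000 ; √disc = 63/100
  v_R = (−(23/100) + 63/100) / (2·(1/8)) = 8/5 m/s
check:
stop time T_s = (8/5)/4 = 0.4000 s
robot covers v_R·T_r = 1.6000·0.0800 = 0.1280 m before braking
braking distance = 1.6000²/(2·4.0000) = 0.3200 m
human over T_r+T_s: 0.6000·(0.0800+0.4000) = 0.2880 m
C+Z_d+Z_r = 0.1200+0.0300+0.0150 = 0.1650 m
sum ≈ 0.1280+0.3200+0.2880+0.1650 ≈ 0.9010 m = S ✓

v_R_max = 8/5 m/s = 1.6000 m/s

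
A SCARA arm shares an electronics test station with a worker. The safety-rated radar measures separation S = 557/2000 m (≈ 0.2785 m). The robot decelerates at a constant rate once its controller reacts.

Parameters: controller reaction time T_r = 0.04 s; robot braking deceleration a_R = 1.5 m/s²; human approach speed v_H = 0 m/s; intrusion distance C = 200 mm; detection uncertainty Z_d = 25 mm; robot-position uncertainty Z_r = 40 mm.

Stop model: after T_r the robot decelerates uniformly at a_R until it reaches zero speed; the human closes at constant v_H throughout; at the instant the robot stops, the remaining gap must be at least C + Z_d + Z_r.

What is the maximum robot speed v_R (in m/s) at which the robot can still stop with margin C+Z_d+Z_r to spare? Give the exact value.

v_R_max = 3/20 m/s = 0.1500 m/s

collect terms ⇒ (1/3)·v_R² + (1/25)·v_R + (-27/2000) = 0
  disc = (1/25)² − 4·(1/3)·(-27/2000) = 49/2500 ; √disc = 7/50
  v_R = (−(1/25) + 7/50) / (2·(1/3)) = 3/20 m/s
check:
T_s = v_R/a_R = (3/20)/(3/2) = 0.1000 s
robot covers v_R·T_r = 0.1500·0.0400 = 0.0060 m before braking
braking distance = 0.1500²/(2·1.5000) = 0.0075 m
human closes 0.0000·0.1400 = 0.0000 m
margins: 0.2000+0.0250+0.0400 = 0.2650 m
sum ≈ 0.0060+0.0075+0.0000+0.2650 ≈ 0.2785 m = S ✓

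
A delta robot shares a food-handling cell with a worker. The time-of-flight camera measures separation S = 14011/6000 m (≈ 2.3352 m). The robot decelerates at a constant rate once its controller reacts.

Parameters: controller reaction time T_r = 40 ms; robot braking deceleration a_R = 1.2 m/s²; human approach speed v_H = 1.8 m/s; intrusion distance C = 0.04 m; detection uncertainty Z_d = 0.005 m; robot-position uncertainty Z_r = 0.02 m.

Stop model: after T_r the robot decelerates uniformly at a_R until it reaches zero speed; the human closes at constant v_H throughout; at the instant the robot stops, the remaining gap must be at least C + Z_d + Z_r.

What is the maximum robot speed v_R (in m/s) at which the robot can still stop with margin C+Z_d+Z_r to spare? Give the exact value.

v_R_max = 11/10 m/s = 1.1000 m/s

at the boundary: (5/12)·v² + (77/50)·v + (-13189/6000) = 0
  disc = (77/50)² − 4·(5/12)·(-13189/6000) = 543169/90000 ; √disc = 737/300
  v_R = (−(77/50) + 737/300) / (2·(5/12)) = 11/10 m/s
check:
braking lasts T_s = (11/10)/(6/5) = 0.9167 s
robot in T_r: 1.1000·0.0400 = 0.0440 m
robot covers 1.1000·0.9167 − ½·1.2000·0.9167² = 0.5042 m while stopping
human over T_r+T_s: 1.8000·(0.0400+0.9167) = 1.7220 m
margins: 0.0400+0.0050+0.0200 = 0.0650 m
sum ≈ 0.0440+0.5042+1.7220+0.0650 ≈ 2.3352 m = S ✓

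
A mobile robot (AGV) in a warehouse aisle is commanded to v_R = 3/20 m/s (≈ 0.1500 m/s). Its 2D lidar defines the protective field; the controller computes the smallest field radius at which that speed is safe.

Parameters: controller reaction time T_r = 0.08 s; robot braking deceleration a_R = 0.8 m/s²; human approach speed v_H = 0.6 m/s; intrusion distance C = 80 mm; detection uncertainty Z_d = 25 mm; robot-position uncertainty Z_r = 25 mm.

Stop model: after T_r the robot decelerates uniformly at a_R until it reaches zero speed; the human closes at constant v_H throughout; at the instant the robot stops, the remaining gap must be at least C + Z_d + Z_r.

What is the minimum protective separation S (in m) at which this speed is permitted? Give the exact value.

S_min = 1013/3200 m = 0.3166 m

braking lasts T_s = (3/20)/(4/5) = 0.1875 s
reaction-phase robot travel = 0.1500·0.0800 = 0.0120 m
braking distance = 0.1500²/(2·0.8000) = 0.0141 m
person approaches 0.6000·(0.0800+0.1875) = 0.1605 m
C+Z_d+Z_r = 0.0800+0.0250+0.0250 = 0.1300 m
S_min ≈ 0.0120+0.0141+0.1605+0.1300  ⇒  S_min = 1013/3200 m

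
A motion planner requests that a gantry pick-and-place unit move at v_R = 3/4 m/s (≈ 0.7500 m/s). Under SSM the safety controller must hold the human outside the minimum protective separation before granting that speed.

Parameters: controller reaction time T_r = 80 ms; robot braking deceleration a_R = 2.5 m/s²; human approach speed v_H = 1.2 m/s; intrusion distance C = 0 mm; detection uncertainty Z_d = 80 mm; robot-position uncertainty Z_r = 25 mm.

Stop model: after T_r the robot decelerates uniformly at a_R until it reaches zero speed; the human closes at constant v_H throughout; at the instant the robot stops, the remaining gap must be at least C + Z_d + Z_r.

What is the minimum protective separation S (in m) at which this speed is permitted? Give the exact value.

S_min = 1467/2000 m = 0.7335 m

T_s = v_R/a_R = (3/4)/(5/2) = 0.3000 s
robot in T_r: 0.7500·0.0800 = 0.0600 m
braking distance = 0.7500²/(2·2.5000) = 0.1125 m
human closes 1.2000·0.3800 = 0.4560 m
residual clearance needed = 0.0000+0.0800+0.0250 = 0.1050 m
S_min ≈ 0.0600+0.1125+0.4560+0.1050  ⇒  S_min = 1467/2000 m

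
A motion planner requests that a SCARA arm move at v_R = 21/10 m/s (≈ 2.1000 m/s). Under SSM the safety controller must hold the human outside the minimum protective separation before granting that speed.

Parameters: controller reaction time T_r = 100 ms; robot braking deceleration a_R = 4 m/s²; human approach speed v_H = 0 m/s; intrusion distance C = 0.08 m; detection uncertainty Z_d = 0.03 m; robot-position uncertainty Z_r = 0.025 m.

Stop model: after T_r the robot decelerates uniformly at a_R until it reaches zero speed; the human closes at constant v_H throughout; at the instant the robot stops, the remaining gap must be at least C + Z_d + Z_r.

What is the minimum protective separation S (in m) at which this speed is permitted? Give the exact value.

braking lasts T_s = (21/10)/4 = 0.5250 s
robot in T_r: 2.1000·0.1000 = 0.2100 m
robot under decel: 2.1000²/(2·4.0000) = 0.5513 m
human closes 0.0000·0.6250 = 0.0000 m
C+Z_d+Z_r = 0.0800+0.0300+0.0250 = 0.1350 m
S_min ≈ 0.2100+0.5513+0.0000+0.1350  ⇒  S_min = 717/800 m

S_min = 717/800 m = 0.8962 m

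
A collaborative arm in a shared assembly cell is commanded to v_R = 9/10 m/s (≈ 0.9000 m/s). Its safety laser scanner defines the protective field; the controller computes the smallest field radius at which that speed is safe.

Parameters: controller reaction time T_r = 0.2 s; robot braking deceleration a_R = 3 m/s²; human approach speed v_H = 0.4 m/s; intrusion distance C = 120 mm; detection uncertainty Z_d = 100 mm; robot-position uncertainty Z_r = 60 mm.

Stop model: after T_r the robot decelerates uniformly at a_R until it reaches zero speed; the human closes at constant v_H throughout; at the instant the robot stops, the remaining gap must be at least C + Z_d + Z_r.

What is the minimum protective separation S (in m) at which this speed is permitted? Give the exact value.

S_min = 159/200 m = 0.7950 m

T_s = v_R/a_R = (9/10)/3 = 0.3000 s
robot covers v_R·T_r = 0.9000·0.2000 = 0.1800 m before braking
robot under decel: 0.9000²/(2·3.0000) = 0.1350 m
person approaches 0.4000·(0.2000+0.3000) = 0.2000 m
C+Z_d+Z_r = 0.1200+0.1000+0.0600 = 0.2800 m
S_min ≈ 0.1800+0.1350+0.2000+0.2800  ⇒  S_min = 159/200 m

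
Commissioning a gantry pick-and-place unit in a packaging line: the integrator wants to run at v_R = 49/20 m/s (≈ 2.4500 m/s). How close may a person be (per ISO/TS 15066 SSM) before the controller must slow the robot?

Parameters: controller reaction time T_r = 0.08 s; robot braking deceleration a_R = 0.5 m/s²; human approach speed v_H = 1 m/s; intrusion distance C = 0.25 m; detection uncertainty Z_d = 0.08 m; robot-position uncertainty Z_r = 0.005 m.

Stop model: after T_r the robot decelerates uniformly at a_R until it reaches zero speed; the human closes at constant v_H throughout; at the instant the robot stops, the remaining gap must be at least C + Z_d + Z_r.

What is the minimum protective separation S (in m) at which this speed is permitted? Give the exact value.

S_min = 23027/2000 m = 11.5135 m

T_s = v_R/a_R = (49/20)/(1/2) = 4.9000 s
reaction-phase robot travel = 2.4500·0.0800 = 0.1960 m
braking distance = 2.4500²/(2·0.5000) = 6.0025 m
person approaches 1.0000·(0.0800+4.9000) = 4.9800 m
residual clearance needed = 0.2500+0.0800+0.0050 = 0.3350 m
S_min ≈ 0.1960+6.0025+4.9800+0.3350  ⇒  S_min = 23027/2000 m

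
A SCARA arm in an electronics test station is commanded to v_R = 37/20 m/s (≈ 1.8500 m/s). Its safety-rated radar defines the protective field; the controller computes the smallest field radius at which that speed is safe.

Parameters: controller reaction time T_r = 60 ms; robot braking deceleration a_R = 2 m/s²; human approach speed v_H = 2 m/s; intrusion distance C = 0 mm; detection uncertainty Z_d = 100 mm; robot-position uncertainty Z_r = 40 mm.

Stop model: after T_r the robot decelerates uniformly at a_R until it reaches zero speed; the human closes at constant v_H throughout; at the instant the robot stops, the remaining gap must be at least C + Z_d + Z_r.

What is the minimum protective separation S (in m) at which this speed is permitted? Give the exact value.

S_min = 24613/8000 m = 3.0766 m

braking lasts T_s = (37/20)/2 = 0.9250 s
robot covers v_R·T_r = 1.8500·0.0600 = 0.1110 m before braking
braking distance = 1.8500²/(2·2.0000) = 0.8556 m
person approaches 2.0000·(0.0600+0.9250) = 1.9700 m
margins: 0.0000+0.1000+0.0400 = 0.1400 m
S_min ≈ 0.1110+0.8556+1.9700+0.1400  ⇒  S_min = 24613/8000 m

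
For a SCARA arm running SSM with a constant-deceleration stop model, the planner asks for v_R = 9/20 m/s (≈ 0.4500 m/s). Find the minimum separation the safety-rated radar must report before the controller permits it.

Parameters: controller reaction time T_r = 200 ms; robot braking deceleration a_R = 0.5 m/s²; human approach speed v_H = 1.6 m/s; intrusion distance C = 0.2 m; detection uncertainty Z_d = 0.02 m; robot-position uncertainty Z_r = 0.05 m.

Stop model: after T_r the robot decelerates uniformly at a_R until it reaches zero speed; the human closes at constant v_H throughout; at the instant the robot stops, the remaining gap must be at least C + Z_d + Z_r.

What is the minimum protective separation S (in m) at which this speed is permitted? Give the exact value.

S_min = 929/400 m = 2.3225 m

stop time T_s = (9/20)/(1/2) = 0.9000 s
robot covers v_R·T_r = 0.4500·0.2000 = 0.0900 m before braking
robot under decel: 0.4500²/(2·0.5000) = 0.2025 m
person approaches 1.6000·(0.2000+0.9000) = 1.7600 m
residual clearance needed = 0.2000+0.0200+0.0500 = 0.2700 m
S_min ≈ 0.0900+0.2025+1.7600+0.2700  ⇒  S_min = 929/400 m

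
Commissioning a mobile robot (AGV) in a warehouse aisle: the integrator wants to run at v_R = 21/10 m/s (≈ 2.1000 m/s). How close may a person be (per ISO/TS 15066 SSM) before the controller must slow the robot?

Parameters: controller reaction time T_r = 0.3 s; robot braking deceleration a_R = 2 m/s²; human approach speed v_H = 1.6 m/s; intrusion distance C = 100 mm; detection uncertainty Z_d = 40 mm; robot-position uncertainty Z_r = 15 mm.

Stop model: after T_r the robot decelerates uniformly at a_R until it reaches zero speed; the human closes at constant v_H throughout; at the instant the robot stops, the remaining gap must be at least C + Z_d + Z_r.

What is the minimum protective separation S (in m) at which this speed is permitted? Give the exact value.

braking lasts T_s = (21/10)/2 = 1.0500 s
robot in T_r: 2.1000·0.3000 = 0.6300 m
robot under decel: 2.1000²/(2·2.0000) = 1.1025 m
human closes 1.6000·1.3500 = 2.1600 m
margins: 0.1000+0.0400+0.0150 = 0.1550 m
S_min ≈ 0.6300+1.1025+2.1600+0.1550  ⇒  S_min = 1619/400 m

S_min = 1619/400 m = 4.0475 m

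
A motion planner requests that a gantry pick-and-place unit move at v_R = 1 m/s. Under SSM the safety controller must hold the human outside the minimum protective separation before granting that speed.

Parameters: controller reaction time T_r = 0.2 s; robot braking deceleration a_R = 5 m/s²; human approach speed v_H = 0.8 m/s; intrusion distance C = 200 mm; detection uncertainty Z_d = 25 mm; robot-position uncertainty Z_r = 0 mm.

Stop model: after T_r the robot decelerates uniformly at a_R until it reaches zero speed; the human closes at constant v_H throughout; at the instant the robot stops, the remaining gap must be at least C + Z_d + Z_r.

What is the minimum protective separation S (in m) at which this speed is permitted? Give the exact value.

braking lasts T_s = 1/5 = 0.2000 s
reaction-phase robot travel = 1.0000·0.2000 = 0.2000 m
robot covers 1.0000·0.2000 − ½·5.0000·0.2000² = 0.1000 m while stopping
person approaches 0.8000·(0.2000+0.2000) = 0.3200 m
margins: 0.2000+0.0250+0.0000 = 0.2250 m
S_min ≈ 0.2000+0.1000+0.3200+0.2250  ⇒  S_min = 169/200 m

S_min = 169/200 m = 0.8450 m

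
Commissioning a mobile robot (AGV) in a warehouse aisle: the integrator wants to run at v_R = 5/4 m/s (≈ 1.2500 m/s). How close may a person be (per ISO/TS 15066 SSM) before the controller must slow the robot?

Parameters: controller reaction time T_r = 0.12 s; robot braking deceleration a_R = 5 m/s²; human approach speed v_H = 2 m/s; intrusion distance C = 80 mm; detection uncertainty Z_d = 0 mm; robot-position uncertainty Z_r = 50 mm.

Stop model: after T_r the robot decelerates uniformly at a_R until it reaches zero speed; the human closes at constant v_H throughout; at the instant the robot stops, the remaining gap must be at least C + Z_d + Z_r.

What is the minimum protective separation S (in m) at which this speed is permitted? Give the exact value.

S_min = 941/800 m = 1.1763 m

T_s = v_R/a_R = (5/4)/5 = 0.2500 s
robot covers v_R·T_r = 1.2500·0.1200 = 0.1500 m before braking
braking distance = 1.2500²/(2·5.0000) = 0.1562 m
human closes 2.0000·0.3700 = 0.7400 m
residual clearance needed = 0.0800+0.0000+0.0500 = 0.1300 m
S_min ≈ 0.1500+0.1562+0.7400+0.1300  ⇒  S_min = 941/800 m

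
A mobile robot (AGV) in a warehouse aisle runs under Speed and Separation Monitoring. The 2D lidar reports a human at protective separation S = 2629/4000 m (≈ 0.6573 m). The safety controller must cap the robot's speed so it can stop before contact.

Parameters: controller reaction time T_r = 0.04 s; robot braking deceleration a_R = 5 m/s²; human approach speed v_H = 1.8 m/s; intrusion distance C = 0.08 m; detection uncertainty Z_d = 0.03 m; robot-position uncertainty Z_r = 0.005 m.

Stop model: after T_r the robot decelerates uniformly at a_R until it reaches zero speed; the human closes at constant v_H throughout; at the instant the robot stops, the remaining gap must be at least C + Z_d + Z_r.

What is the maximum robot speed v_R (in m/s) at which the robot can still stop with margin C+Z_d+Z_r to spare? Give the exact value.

at the boundary: (1/10)·v² + (2/5)·v + (-1881/4000) = 0
  disc = (2/5)² − 4·(1/10)·(-1881/4000) = 3481/10000 ; √disc = 59/100
  v_R = (−(2/5) + 59/100) / (2·(1/10)) = 19/20 m/s
check:
T_s = v_R/a_R = (19/20)/5 = 0.1900 s
robot in T_r: 0.9500·0.0400 = 0.0380 m
braking distance = 0.9500²/(2·5.0000) = 0.0902 m
human over T_r+T_s: 1.8000·(0.0400+0.1900) = 0.4140 m
residual clearance needed = 0.0800+0.0300+0.0050 = 0.1150 m
sum ≈ 0.0380+0.0902+0.4140+0.1150 ≈ 0.6573 m = S ✓

v_R_max = 19/20 m/s = 0.9500 m/s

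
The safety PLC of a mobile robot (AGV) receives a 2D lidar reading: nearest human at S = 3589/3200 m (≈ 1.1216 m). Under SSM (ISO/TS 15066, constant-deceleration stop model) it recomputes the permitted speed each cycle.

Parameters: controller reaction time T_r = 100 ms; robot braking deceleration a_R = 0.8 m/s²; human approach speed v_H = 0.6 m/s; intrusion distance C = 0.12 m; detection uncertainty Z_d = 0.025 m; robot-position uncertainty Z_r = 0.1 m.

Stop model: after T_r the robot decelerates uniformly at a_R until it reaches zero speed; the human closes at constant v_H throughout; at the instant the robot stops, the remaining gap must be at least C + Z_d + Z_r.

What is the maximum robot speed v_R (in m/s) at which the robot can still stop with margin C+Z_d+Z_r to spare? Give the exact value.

quadratic (5/8)·v² + (17/20)·v + (-2613/3200) = 0
  disc = (17/20)² − 4·(5/8)·(-2613/3200) = 17689/6400 ; √disc = 133/80
  v_R = (−(17/20) + 133/80) / (2·(5/8)) = 13/20 m/s
check:
stop time T_s = (13/20)/(4/5) = 0.8125 s
robot in T_r: 0.6500·0.1000 = 0.0650 m
robot covers 0.6500·0.8125 − ½·0.8000·0.8125² = 0.2641 m while stopping
human over T_r+T_s: 0.6000·(0.1000+0.8125) = 0.5475 m
residual clearance needed = 0.1200+0.0250+0.1000 = 0.2450 m
sum ≈ 0.0650+0.2641+0.5475+0.2450 ≈ 1.1216 m = S ✓

v_R_max = 13/20 m/s = 0.6500 m/s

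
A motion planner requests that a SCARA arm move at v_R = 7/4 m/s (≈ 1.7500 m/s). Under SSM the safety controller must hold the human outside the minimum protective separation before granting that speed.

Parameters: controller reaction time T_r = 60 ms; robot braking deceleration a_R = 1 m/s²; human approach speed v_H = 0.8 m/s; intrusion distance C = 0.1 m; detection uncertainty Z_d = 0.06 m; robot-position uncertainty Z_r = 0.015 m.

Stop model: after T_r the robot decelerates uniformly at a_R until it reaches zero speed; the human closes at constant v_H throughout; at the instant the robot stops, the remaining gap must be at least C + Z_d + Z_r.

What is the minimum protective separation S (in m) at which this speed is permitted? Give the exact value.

S_min = 13037/4000 m = 3.2593 m

braking lasts T_s = (7/4)/1 = 1.7500 s
robot in T_r: 1.7500·0.0600 = 0.1050 m
robot covers 1.7500·1.7500 − ½·1.0000·1.7500² = 1.5312 m while stopping
human closes 0.8000·1.8100 = 1.4480 m
residual clearance needed = 0.1000+0.0600+0.0150 = 0.1750 m
S_min ≈ 0.1050+1.5312+1.4480+0.1750  ⇒  S_min = 13037/4000 m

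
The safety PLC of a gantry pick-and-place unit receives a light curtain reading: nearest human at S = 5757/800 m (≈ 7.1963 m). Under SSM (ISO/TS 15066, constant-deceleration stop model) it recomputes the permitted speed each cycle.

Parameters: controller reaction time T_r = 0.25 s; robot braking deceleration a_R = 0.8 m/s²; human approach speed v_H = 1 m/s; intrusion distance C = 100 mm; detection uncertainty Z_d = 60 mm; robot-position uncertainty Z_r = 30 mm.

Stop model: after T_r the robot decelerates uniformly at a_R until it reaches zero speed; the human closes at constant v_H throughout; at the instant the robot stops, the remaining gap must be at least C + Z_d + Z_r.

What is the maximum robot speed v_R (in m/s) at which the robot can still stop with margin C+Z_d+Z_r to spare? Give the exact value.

v_R_max = 23/10 m/s = 2.3000 m/s

at the boundary: (5/8)·v² + (3/2)·v + (-1081/160) = 0
  disc = (3/2)² − 4·(5/8)·(-1081/160) = 1225/64 ; √disc = 35/8
  v_R = (−(3/2) + 35/8) / (2·(5/8)) = 23/10 m/s
check:
T_s = v_R/a_R = (23/10)/(4/5) = 2.8750 s
robot covers v_R·T_r = 2.3000·0.2500 = 0.5750 m before braking
robot under decel: 2.3000²/(2·0.8000) = 3.3062 m
person approaches 1.0000·(0.2500+2.8750) = 3.1250 m
C+Z_d+Z_r = 0.1000+0.0600+0.0300 = 0.1900 m
sum ≈ 0.5750+3.3062+3.1250+0.1900 ≈ 7.1963 m = S ✓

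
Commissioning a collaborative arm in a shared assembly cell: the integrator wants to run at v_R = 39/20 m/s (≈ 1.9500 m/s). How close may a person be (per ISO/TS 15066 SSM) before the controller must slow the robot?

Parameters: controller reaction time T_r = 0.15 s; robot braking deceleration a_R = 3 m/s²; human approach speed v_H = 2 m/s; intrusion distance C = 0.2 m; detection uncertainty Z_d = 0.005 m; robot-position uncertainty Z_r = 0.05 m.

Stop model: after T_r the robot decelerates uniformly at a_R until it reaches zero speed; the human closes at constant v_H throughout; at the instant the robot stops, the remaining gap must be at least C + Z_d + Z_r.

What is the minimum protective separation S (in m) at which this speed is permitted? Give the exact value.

stop time T_s = (39/20)/3 = 0.6500 s
reaction-phase robot travel = 1.9500·0.1500 = 0.2925 m
robot covers 1.9500·0.6500 − ½·3.0000·0.6500² = 0.6338 m while stopping
human over T_r+T_s: 2.0000·(0.1500+0.6500) = 1.6000 m
margins: 0.2000+0.0050+0.0500 = 0.2550 m
S_min ≈ 0.2925+0.6338+1.6000+0.2550  ⇒  S_min = 89/32 m

S_min = 89/32 m = 2.7812 m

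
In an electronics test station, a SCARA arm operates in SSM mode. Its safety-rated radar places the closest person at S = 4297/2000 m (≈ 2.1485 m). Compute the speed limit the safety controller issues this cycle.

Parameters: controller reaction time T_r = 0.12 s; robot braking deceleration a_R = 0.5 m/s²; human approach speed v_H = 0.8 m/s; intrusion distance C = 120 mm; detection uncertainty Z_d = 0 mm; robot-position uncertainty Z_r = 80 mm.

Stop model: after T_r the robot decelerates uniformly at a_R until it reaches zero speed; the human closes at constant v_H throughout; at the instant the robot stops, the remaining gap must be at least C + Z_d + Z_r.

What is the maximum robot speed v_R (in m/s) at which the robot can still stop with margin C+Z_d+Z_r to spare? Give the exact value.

v_R_max = 3/4 m/s = 0.7500 m/s

collect terms ⇒ (1)·v_R² + (43/25)·v_R + (-741/400) = 0
  disc = (43/25)² − 4·(1)·(-741/400) = 25921/2500 ; √disc = 161/50
  v_R = (−(43/25) + 161/50) / (2·(1)) = 3/4 m/s
check:
stop time T_s = (3/4)/(1/2) = 1.5000 s
robot covers v_R·T_r = 0.7500·0.1200 = 0.0900 m before braking
robot under decel: 0.7500²/(2·0.5000) = 0.5625 m
human closes 0.8000·1.6200 = 1.2960 m
C+Z_d+Z_r = 0.1200+0.0000+0.0800 = 0.2000 m
sum ≈ 0.0900+0.5625+1.2960+0.2000 ≈ 2.1485 m = S ✓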